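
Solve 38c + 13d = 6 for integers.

Step 1: Check solvability.
gcd(38, 13) = 1
Since 1 divides 6, solutions exist.

Step 2: Apply extended Euclidean algorithm to find gcd.
We find integers such that 38*x0 + 13*y0 = 1

Step 3: Scale the particular solution.
Multiply by 6/1 = 6:
c = -6, d = 18

Step 4: Verify.
38*(-6) + 13*(18) = 6 = 6 ✓

c = -6, d = 18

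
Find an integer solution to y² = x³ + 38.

Try small integer x values and check whether x³ + 38 is a perfect square.
x = 11: x³ + 38 = 11³ + 38 = 1331 + 38 = 1369
Is 1369 a perfect square? 37² = 1369 ✓
So (x, y) = (11, -37) is a solution.

x = 11, y = -37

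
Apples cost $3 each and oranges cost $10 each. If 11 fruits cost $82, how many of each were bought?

Let a = apples, o = oranges.
a + o = 11
3a + 10o = 82
Substitute o = 11 - a:
3a + 10(11 - a) = 82
(3 - 10)a = 82 - 110
-7a = -28
a = 4, o = 11 - 4 = 7

Apples: 4, Oranges: 7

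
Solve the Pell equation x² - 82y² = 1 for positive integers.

We seek the smallest positive integers (x, y) with x² - 82y² = 1, i.e., x² = 82y² + 1.
Try successive y values:
y = 1: x² = 82·1² + 1 = 83, not a perfect square
y = 2: x² = 82·2² + 1 = 329, not a perfect square
y = 3: x² = 82·3² + 1 = 739, not a perfect square
... continuing the search (or via continued fractions) ...
y = 18: x² = 82·18² + 1 = 26569, x = 163 ✓

Verify: 163² - 82·18² = 26569 - 26568 = 1 ✓

x = 163, y = 18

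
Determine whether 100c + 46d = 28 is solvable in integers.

Step 1: Compute gcd(100, 46).
gcd(100, 46) = 2

Step 2: Check divisibility.
Does 2 divide 28? 28 = 2 x 14, so yes.

By the theorem on linear Diophantine equations, 100c + 46d = 28 has integer solutions if and only if gcd(100, 46) divides 28. Since 2 | 28, solutions exist.

Yes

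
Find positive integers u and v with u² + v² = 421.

We need to find integers u, v > 0 such that u² + v² = 421.
Trying u = 14: v² = 421 - 14² = 421 - 196 = 225
v = 15
Check: 14² + 15² = 196 + 225 = 421 ✓

421 = 14² + 15²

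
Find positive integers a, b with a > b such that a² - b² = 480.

Factor: a² - b² = (a+b)(a-b) = 480.
We need two factors of 480 with the same parity.
Use a+b = 240 and a-b = 2 (product 240·2 = 480).
Adding: 2a = 242, so a = 121.
Subtracting: 2b = 238, so b = 119.
Check: 121² - 119² = 14641 - 14161 = 480 ✓

a = 121, b = 119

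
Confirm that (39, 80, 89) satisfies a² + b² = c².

Compute a² + b² = 39² + 80² = 1521 + 6400 = 7921
Compute c² = 89² = 7921
Since 7921 = 7921, confirmed.

Yes, it is a Pythagorean triple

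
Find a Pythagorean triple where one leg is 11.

We need the other leg and hypotenuse such that 11² + x² = c².
Take x = 60, c = 61: 11² + 60² = 121 + 3600 = 3721 = 61² ✓
Triple: (11, 60, 61)

(11, 60, 61)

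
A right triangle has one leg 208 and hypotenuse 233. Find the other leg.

a² = c² - b² = 54289 - 43264 = 11025
a = 105

105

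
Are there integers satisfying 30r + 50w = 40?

Step 1: Compute gcd(30, 50).
gcd(30, 50) = 10

Step 2: Check divisibility.
Does 10 divide 40? 40 = 10 x 4, so yes.

By the theorem on linear Diophantine equations, 30r + 50w = 40 has integer solutions if and only if gcd(30, 50) divides 40. Since 10 | 40, solutions exist.

Yes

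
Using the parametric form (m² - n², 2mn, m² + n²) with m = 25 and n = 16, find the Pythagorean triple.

a = m² - n² = 25² - 16² = 625 - 256 = 369
b = 2mn = 2·25·16 = 800
c = m² + n² = 625 + 256 = 881
Verify: 369² + 800² = 136161 + 640000 = 776161 = 881² ✓

(369, 800, 881)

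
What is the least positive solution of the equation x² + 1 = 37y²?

We need x² = 37y² - 1. Try successive y:
y = 1: x² = 37·1² - 1 = 36 = 6² ✓
Check: 6² - 37·1² = 36 - 37 = -1 ✓

x = 6, y = 1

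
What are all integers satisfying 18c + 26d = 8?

Step 1: Compute gcd(18, 26) = 2.
Since 2 divides 8, solutions exist.

Step 2: Find a particular solution using extended Euclidean algorithm.
We get c₀ = 12, d₀ = -8.
Check: 18*12 + 26*-8 = 8 = 8 ✓

Step 3: Write the general solution.
c = 12 + (26/2)t = 12 + 13t
d = -8 - (18/2)t = -8 - 9t
for any integer t.

c = 12 + 13t, d = -8 - 9t for integer t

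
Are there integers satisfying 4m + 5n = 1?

Step 1: Compute gcd(4, 5).
gcd(4, 5) = 1

Step 2: Check divisibility.
Does 1 divide 1? 1 = 1 x 1, so yes.

By the theorem on linear Diophantine equations, 4m + 5n = 1 has integer solutions if and only if gcd(4, 5) divides 1. Since 1 | 1, solutions exist.

Yes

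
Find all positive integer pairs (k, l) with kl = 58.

The positive divisors of 58 are: 1, 2, 29, 58.
Each divisor d gives the pair (d, 58/d):
(1, 58), (2, 29), (29, 2), (58, 1)

(1, 58), (2, 29), (29, 2), (58, 1)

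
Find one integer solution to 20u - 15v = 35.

Step 1: Check solvability.
gcd(20, 15) = 5
Since 5 divides 35, solutions exist.

Step 2: Apply extended Euclidean algorithm to find gcd.
We find integers such that 20*x0 + 15*y0 = 5

Step 3: Scale the particular solution.
Multiply by 35/5 = 7:
u = 7, v = 7

Step 4: Verify.
20*(7) - 15*(7) = 35 = 35 ✓

u = 7, v = 7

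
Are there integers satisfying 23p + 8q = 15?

Step 1: Compute gcd(23, 8).
gcd(23, 8) = 1

Step 2: Check divisibility.
Does 1 divide 15? 15 = 1 x 15, so yes.

By the theorem on linear Diophantine equations, 23p + 8q = 15 has integer solutions if and only if gcd(23, 8) divides 15. Since 1 | 15, solutions exist.

Yes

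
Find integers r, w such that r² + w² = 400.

We need to find integers r, w > 0 such that r² + w² = 400.
Trying r = 12: w² = 400 - 12² = 400 - 144 = 256
w = 16
Check: 12² + 16² = 144 + 256 = 400 ✓

400 = 12² + 16²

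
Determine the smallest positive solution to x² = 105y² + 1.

We seek the smallest positive integers (x, y) with x² - 105y² = 1, i.e., x² = 105y² + 1.
Try successive y values:
y = 1: x² = 105·1² + 1 = 106, not a perfect square
y = 2: x² = 105·2² + 1 = 421, not a perfect square
y = 3: x² = 105·3² + 1 = 946, not a perfect square
... continuing the search (or via continued fractions) ...
y = 4: x² = 105·4² + 1 = 1681, x = 41 ✓

Verify: 41² - 105·4² = 1681 - 1680 = 1 ✓

x = 41, y = 4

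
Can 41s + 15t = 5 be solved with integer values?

Step 1: Compute gcd(41, 15).
gcd(41, 15) = 1

Step 2: Check divisibility.
Does 1 divide 5? 5 = 1 x 5, so yes.

By the theorem on linear Diophantine equations, 41s + 15t = 5 has integer solutions if and only if gcd(41, 15) divides 5. Since 1 | 5, solutions exist.

Yes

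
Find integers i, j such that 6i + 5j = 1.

Step 1: Check solvability.
gcd(6, 5) = 1
Since 1 divides 1, solutions exist.

Step 2: Apply extended Euclidean algorithm to find gcd.
We find integers such that 6*x0 + 5*y0 = 1

Step 3: Scale the particular solution.
Multiply by 1/1 = 1:
i = 1, j = -1

Step 4: Verify.
6*(1) + 5*(-1) = 1 = 1 ✓

i = 1, j = -1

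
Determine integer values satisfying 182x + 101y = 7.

Step 1: Check solvability.
gcd(182, 101) = 1
Since 1 divides 7, solutions exist.

Step 2: Apply extended Euclidean algorithm to find gcd.
We find integers such that 182*x0 + 101*y0 = 1

Step 3: Scale the particular solution.
Multiply by 7/1 = 7:
x = 35, y = -63

Step 4: Verify.
182*(35) + 101*(-63) = 7 = 7 ✓

x = 35, y = -63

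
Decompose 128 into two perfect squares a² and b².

We need to find integers a, b > 0 such that a² + b² = 128.
Trying a = 8: b² = 128 - 8² = 128 - 64 = 64
b = 8
Check: 8² + 8² = 64 + 64 = 128 ✓

128 = 8² + 8²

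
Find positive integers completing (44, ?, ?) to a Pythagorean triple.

We need the other leg and hypotenuse such that 44² + x² = c².
Take x = 483, c = 485: 44² + 483² = 1936 + 233289 = 235225 = 485² ✓
Triple: (483, 44, 485)

(483, 44, 485)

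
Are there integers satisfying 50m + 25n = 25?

Step 1: Compute gcd(50, 25).
gcd(50, 25) = 25

Step 2: Check divisibility.
Does 25 divide 25? 25 = 25 x 1, so yes.

By the theorem on linear Diophantine equations, 50m + 25n = 25 has integer solutions if and only if gcd(50, 25) divides 25. Since 25 | 25, solutions exist.

Yes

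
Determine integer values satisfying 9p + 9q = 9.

Step 1: Check solvability.
gcd(9, 9) = 9
Since 9 divides 9, solutions exist.

Step 2: Apply extended Euclidean algorithm to find gcd.
We find integers such that 9*x0 + 9*y0 = 9

Step 3: Scale the particular solution.
Multiply by 9/9 = 1:
p = 0, q = 1

Step 4: Verify.
9*(0) + 9*(1) = 9 = 9 ✓

p = 0, q = 1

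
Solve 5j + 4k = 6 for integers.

Step 1: Check solvability.
gcd(5, 4) = 1
Since 1 divides 6, solutions exist.

Step 2: Apply extended Euclidean algorithm to find gcd.
We find integers such that 5*x0 + 4*y0 = 1

Step 3: Scale the particular solution.
Multiply by 6/1 = 6:
j = 6, k = -6

Step 4: Verify.
5*(6) + 4*(-6) = 6 = 6 ✓

j = 6, k = -6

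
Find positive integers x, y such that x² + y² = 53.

Search for x with 53 - x² a perfect square.
x = 2: 53 - 2² = 53 - 4 = 49 = 7² ✓
So x = 2, y = 7.

x = 2, y = 7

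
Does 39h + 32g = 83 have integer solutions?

Step 1: Compute gcd(39, 32).
gcd(39, 32) = 1

Step 2: Check divisibility.
Does 1 divide 83? 83 = 1 x 83, so yes.

By the theorem on linear Diophantine equations, 39h + 32g = 83 has integer solutions if and only if gcd(39, 32) divides 83. Since 1 | 83, solutions exist.

Yes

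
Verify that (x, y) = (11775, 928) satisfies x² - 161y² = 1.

Compute x² = 11775² = 138650625
Compute 161y² = 161·928² = 161·861184 = 138650624
x² - 161y² = 138650625 - 138650624 = 1
Since this equals 1, (11775, 928) is a solution.

Yes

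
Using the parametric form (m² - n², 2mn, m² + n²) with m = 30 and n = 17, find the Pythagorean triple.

a = m² - n² = 30² - 17² = 900 - 289 = 611
b = 2mn = 2·30·17 = 1020
c = m² + n² = 900 + 289 = 1189
Verify: 611² + 1020² = 373321 + 1040400 = 1413721 = 1189² ✓

(611, 1020, 1189)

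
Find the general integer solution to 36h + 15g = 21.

Step 1: Compute gcd(36, 15) = 3.
Since 3 divides 21, solutions exist.

Step 2: Find a particular solution using extended Euclidean algorithm.
We get h₀ = -14, g₀ = 35.
Check: 36*-14 + 15*35 = 21 = 21 ✓

Step 3: Write the general solution.
h = -14 + (15/3)t = -14 + 5t
g = 35 - (36/3)t = 35 - 12t
for any integer t.

h = -14 + 5t, g = 35 - 12t for integer t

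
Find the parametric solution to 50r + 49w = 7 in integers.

Step 1: Compute gcd(50, 49) = 1.
Since 1 divides 7, solutions exist.

Step 2: Find a particular solution using extended Euclidean algorithm.
We get r₀ = 7, w₀ = -7.
Check: 50*7 + 49*-7 = 7 = 7 ✓

Step 3: Write the general solution.
r = 7 + (49/1)t = 7 + 49t
w = -7 - (50/1)t = -7 - 50t
for any integer t.

r = 7 + 49t, w = -7 - 50t for integer t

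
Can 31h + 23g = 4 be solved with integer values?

Step 1: Compute gcd(31, 23).
gcd(31, 23) = 1

Step 2: Check divisibility.
Does 1 divide 4? 4 = 1 x 4, so yes.

By the theorem on linear Diophantine equations, 31h + 23g = 4 has integer solutions if and only if gcd(31, 23) divides 4. Since 1 | 4, solutions exist.

Yes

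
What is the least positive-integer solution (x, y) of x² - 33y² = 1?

We seek the smallest positive integers (x, y) with x² - 33y² = 1, i.e., x² = 33y² + 1.
Try successive y values:
y = 1: x² = 33·1² + 1 = 34, not a perfect square
y = 2: x² = 33·2² + 1 = 133, not a perfect square
y = 3: x² = 33·3² + 1 = 298, not a perfect square
... continuing the search (or via continued fractions) ...
y = 4: x² = 33·4² + 1 = 529, x = 23 ✓

Verify: 23² - 33·4² = 529 - 528 = 1 ✓

x = 23, y = 4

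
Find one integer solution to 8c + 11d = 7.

Step 1: Check solvability.
gcd(8, 11) = 1
Since 1 divides 7, solutions exist.

Step 2: Apply extended Euclidean algorithm to find gcd.
We find integers such that 8*x0 + 11*y0 = 1

Step 3: Scale the particular solution.
Multiply by 7/1 = 7:
c = -28, d = 21

Step 4: Verify.
8*(-28) + 11*(21) = 7 = 7 ✓

c = -28, d = 21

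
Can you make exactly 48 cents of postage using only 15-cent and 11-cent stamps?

We need non-negative x, y with 15x + 11y = 48.
gcd(15, 11) = 1 divides 48, so integer solutions exist.
Search for a non-negative one: x = 1 gives 11y = 48 - 15 = 33, so y = 3.
Check: 15·1 + 11·3 = 48 ✓

Yes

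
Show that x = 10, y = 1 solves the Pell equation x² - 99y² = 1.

Compute x² = 10² = 100
Compute 99y² = 99·1² = 99·1 = 99
x² - 99y² = 100 - 99 = 1
Since this equals 1, (10, 1) is a solution.

Yes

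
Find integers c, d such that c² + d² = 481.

We need to find integers c, d > 0 such that c² + d² = 481.
Trying c = 9: d² = 481 - 9² = 481 - 81 = 400
d = 20
Check: 9² + 20² = 81 + 400 = 481 ✓

481 = 9² + 20²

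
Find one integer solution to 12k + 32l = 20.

Step 1: Check solvability.
gcd(12, 32) = 4
Since 4 divides 20, solutions exist.

Step 2: Apply extended Euclidean algorithm to find gcd.
We find integers such that 12*x0 + 32*y0 = 4

Step 3: Scale the particular solution.
Multiply by 20/4 = 5:
k = 15, l = -5

Step 4: Verify.
12*(15) + 32*(-5) = 20 = 20 ✓

k = 15, l = -5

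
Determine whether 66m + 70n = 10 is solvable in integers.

Step 1: Compute gcd(66, 70).
gcd(66, 70) = 2

Step 2: Check divisibility.
Does 2 divide 10? 10 = 2 x 5, so yes.

By the theorem on linear Diophantine equations, 66m + 70n = 10 has integer solutions if and only if gcd(66, 70) divides 10. Since 2 | 10, solutions exist.

Yes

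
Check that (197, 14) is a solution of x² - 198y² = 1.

Compute x² = 197² = 38809
Compute 198y² = 198·14² = 198·196 = 38808
x² - 198y² = 38809 - 38808 = 1
Since this equals 1, (197, 14) is a solution.

Yes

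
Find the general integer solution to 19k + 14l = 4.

Step 1: Compute gcd(19, 14) = 1.
Since 1 divides 4, solutions exist.

Step 2: Find a particular solution using extended Euclidean algorithm.
We get k₀ = 12, l₀ = -16.
Check: 19*12 + 14*-16 = 4 = 4 ✓

Step 3: Write the general solution.
k = 12 + (14/1)t = 12 + 14t
l = -16 - (19/1)t = -16 - 19t
for any integer t.

k = 12 + 14t, l = -16 - 19t for integer t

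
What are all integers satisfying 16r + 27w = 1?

Step 1: Compute gcd(16, 27) = 1.
Since 1 divides 1, solutions exist.

Step 2: Find a particular solution using extended Euclidean algorithm.
We get r₀ = -5, w₀ = 3.
Check: 16*-5 + 27*3 = 1 = 1 ✓

Step 3: Write the general solution.
r = -5 + (27/1)t = -5 + 27t
w = 3 - (16/1)t = 3 - 16t
for any integer t.

r = -5 + 27t, w = 3 - 16t for integer t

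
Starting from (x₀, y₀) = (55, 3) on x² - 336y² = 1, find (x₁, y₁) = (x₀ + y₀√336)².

Solutions to x² - Dy² = 1 are generated by powers of (x₀ + y₀√D).
The next solution satisfies x₁ + y₁√336 = (x₀ + y₀√336)², giving:
x₁ = x₀² + 336y₀² = 55² + 336·3² = 3025 + 3024 = 6049
y₁ = 2x₀y₀ = 2·55·3 = 330

Verify: 6049² - 336·330² = 36590401 - 36590400 = 1 ✓

x = 6049, y = 330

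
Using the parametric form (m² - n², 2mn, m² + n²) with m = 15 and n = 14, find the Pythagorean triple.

a = m² - n² = 225 - 196 = 29
b = 2mn = 2·15·14 = 420
c = m² + n² = 225 + 196 = 421
Verify: 29² + 420² = 841 + 176400 = 177241 = 421² ✓

(29, 420, 421)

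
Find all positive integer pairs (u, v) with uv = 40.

The positive divisors of 40 are: 1, 2, 4, 5, 8, 10, 20, 40.
Each divisor d gives the pair (d, 40/d):
(1, 40), (2, 20), (4, 10), (5, 8), (8, 5), (10, 4), (20, 2), (40, 1)

(1, 40), (2, 20), (4, 10), (5, 8), (8, 5), (10, 4), (20, 2), (40, 1)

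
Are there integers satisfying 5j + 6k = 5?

Step 1: Compute gcd(5, 6).
gcd(5, 6) = 1

Step 2: Check divisibility.
Does 1 divide 5? 5 = 1 x 5, so yes.

By the theorem on linear Diophantine equations, 5j + 6k = 5 has integer solutions if and only if gcd(5, 6) divides 5. Since 1 | 5, solutions exist.

Yes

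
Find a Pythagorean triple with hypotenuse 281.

We need a² + b² = 281² = 78961.
Trying: 231² + 160² = 53361 + 25600 = 78961 ✓

(231, 160, 281)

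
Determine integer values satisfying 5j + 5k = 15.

Step 1: Check solvability.
gcd(5, 5) = 5
Since 5 divides 15, solutions exist.

Step 2: Apply extended Euclidean algorithm to find gcd.
We find integers such that 5*x0 + 5*y0 = 5

Step 3: Scale the particular solution.
Multiply by 15/5 = 3:
j = 0, k = 3

Step 4: Verify.
5*(0) + 5*(3) = 15 = 15 ✓

j = 0, k = 3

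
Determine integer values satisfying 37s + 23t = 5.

Step 1: Check solvability.
gcd(37, 23) = 1
Since 1 divides 5, solutions exist.

Step 2: Apply extended Euclidean algorithm to find gcd.
We find integers such that 37*x0 + 23*y0 = 1

Step 3: Scale the particular solution.
Multiply by 5/1 = 5:
s = 25, t = -40

Step 4: Verify.
37*(25) + 23*(-40) = 5 = 5 ✓

s = 25, t = -40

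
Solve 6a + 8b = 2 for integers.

Step 1: Check solvability.
gcd(6, 8) = 2
Since 2 divides 2, solutions exist.

Step 2: Apply extended Euclidean algorithm to find gcd.
We find integers such that 6*x0 + 8*y0 = 2

Step 3: Scale the particular solution.
Multiply by 2/2 = 1:
a = -1, b = 1

Step 4: Verify.
6*(-1) + 8*(1) = 2 = 2 ✓

a = -1, b = 1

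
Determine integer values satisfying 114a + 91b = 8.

Step 1: Check solvability.
gcd(114, 91) = 1
Since 1 divides 8, solutions exist.

Step 2: Apply extended Euclidean algorithm to find gcd.
We find integers such that 114*x0 + 91*y0 = 1

Step 3: Scale the particular solution.
Multiply by 8/1 = 8:
a = 32, b = -40

Step 4: Verify.
114*(32) + 91*(-40) = 8 = 8 ✓

a = 32, b = -40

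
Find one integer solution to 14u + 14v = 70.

Step 1: Check solvability.
gcd(14, 14) = 14
Since 14 divides 70, solutions exist.

Step 2: Apply extended Euclidean algorithm to find gcd.
We find integers such that 14*x0 + 14*y0 = 14

Step 3: Scale the particular solution.
Multiply by 70/14 = 5:
u = 0, v = 5

Step 4: Verify.
14*(0) + 14*(5) = 70 = 70 ✓

u = 0, v = 5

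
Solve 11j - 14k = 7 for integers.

Step 1: Check solvability.
gcd(11, 14) = 1
Since 1 divides 7, solutions exist.

Step 2: Apply extended Euclidean algorithm to find gcd.
We find integers such that 11*x0 + 14*y0 = 1

Step 3: Scale the particular solution.
Multiply by 7/1 = 7:
j = -35, k = -28

Step 4: Verify.
11*(-35) - 14*(-28) = 7 = 7 ✓

j = -35, k = -28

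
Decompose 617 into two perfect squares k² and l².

We need to find integers k, l > 0 such that k² + l² = 617.
Trying k = 16: l² = 617 - 16² = 617 - 256 = 361
l = 19
Check: 16² + 19² = 256 + 361 = 617 ✓

617 = 16² + 19²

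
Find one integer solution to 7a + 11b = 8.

Step 1: Check solvability.
gcd(7, 11) = 1
Since 1 divides 8, solutions exist.

Step 2: Apply extended Euclidean algorithm to find gcd.
We find integers such that 7*x0 + 11*y0 = 1

Step 3: Scale the particular solution.
Multiply by 8/1 = 8:
a = -24, b = 16

Step 4: Verify.
7*(-24) + 11*(16) = 8 = 8 ✓

a = -24, b = 16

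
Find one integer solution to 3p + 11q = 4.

Step 1: Check solvability.
gcd(3, 11) = 1
Since 1 divides 4, solutions exist.

Step 2: Apply extended Euclidean algorithm to find gcd.
We find integers such that 3*x0 + 11*y0 = 1

Step 3: Scale the particular solution.
Multiply by 4/1 = 4:
p = 16, q = -4

Step 4: Verify.
3*(16) + 11*(-4) = 4 = 4 ✓

p = 16, q = -4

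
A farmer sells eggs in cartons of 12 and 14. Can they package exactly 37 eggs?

We need non-negative a, b with 12a + 14b = 37.
gcd(12, 14) = 2, and 2 does not divide 37.
No integer solutions exist.

No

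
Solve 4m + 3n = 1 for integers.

Step 1: Check solvability.
gcd(4, 3) = 1
Since 1 divides 1, solutions exist.

Step 2: Apply extended Euclidean algorithm to find gcd.
We find integers such that 4*x0 + 3*y0 = 1

Step 3: Scale the particular solution.
Multiply by 1/1 = 1:
m = 1, n = -1

Step 4: Verify.
4*(1) + 3*(-1) = 1 = 1 ✓

m = 1, n = -1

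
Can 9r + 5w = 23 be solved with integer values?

Step 1: Compute gcd(9, 5).
gcd(9, 5) = 1

Step 2: Check divisibility.
Does 1 divide 23? 23 = 1 x 23, so yes.

By the theorem on linear Diophantine equations, 9r + 5w = 23 has integer solutions if and only if gcd(9, 5) divides 23. Since 1 | 23, solutions exist.

Yes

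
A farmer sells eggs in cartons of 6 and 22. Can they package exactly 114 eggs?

We need non-negative a, b with 6a + 22b = 114.
gcd(6, 22) = 2 divides 114.
Try a = 8: 22b = 114 - 48 = 66, so b = 3.
One way: 8 cartons of 6 and 3 cartons of 22.

Yes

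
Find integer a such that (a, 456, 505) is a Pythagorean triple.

a² = c² - b² = 505² - 456² = 255025 - 207936 = 47089
a = sqrt(47089) = 217

217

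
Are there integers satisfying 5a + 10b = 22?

Step 1: Compute gcd(5, 10).
gcd(5, 10) = 5

Step 2: Check divisibility.
Does 5 divide 22? 22 = 5 x 4 + 2, so no.

By the theorem on linear Diophantine equations, 5a + 10b = 22 has integer solutions if and only if gcd(5, 10) divides 22. Since 5 does not divide 22, no solutions exist.

No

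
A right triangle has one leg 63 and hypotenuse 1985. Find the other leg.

b² = c² - a² = 3940225 - 3969 = 3936256
b = 1984

1984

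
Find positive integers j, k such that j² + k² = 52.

Search for j with 52 - j² a perfect square.
j = 4: 52 - 4² = 52 - 16 = 36 = 6² ✓
So j = 4, k = 6.

j = 4, k = 6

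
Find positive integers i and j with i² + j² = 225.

We need to find integers i, j > 0 such that i² + j² = 225.
Trying i = 9: j² = 225 - 9² = 225 - 81 = 144
j = 12
Check: 9² + 12² = 81 + 144 = 225 ✓

225 = 9² + 12²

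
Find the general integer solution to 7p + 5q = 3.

Step 1: Compute gcd(7, 5) = 1.
Since 1 divides 3, solutions exist.

Step 2: Find a particular solution using extended Euclidean algorithm.
We get p₀ = -6, q₀ = 9.
Check: 7*-6 + 5*9 = 3 = 3 ✓

Step 3: Write the general solution.
p = -6 + (5/1)t = -6 + 5t
q = 9 - (7/1)t = 9 - 7t
for any integer t.

p = -6 + 5t, q = 9 - 7t for integer t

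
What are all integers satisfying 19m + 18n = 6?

Step 1: Compute gcd(19, 18) = 1.
Since 1 divides 6, solutions exist.

Step 2: Find a particular solution using extended Euclidean algorithm.
We get m₀ = 6, n₀ = -6.
Check: 19*6 + 18*-6 = 6 = 6 ✓

Step 3: Write the general solution.
m = 6 + (18/1)t = 6 + 18t
n = -6 - (19/1)t = -6 - 19t
for any integer t.

m = 6 + 18t, n = -6 - 19t for integer t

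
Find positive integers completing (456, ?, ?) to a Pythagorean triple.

We need the other leg and hypotenuse such that 456² + x² = c².
Take x = 217, c = 505: 456² + 217² = 207936 + 47089 = 255025 = 505² ✓
Triple: (217, 456, 505)

(217, 456, 505)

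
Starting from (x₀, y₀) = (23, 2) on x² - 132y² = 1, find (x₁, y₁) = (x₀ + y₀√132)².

Solutions to x² - Dy² = 1 are generated by powers of (x₀ + y₀√D).
The next solution satisfies x₁ + y₁√132 = (x₀ + y₀√132)², giving:
x₁ = x₀² + 132y₀² = 23² + 132·2² = 529 + 528 = 1057
y₁ = 2x₀y₀ = 2·23·2 = 92

Verify: 1057² - 132·92² = 1117249 - 1117248 = 1 ✓

x = 1057, y = 92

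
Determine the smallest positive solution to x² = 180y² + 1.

We seek the smallest positive integers (x, y) with x² - 180y² = 1, i.e., x² = 180y² + 1.
Try successive y values:
y = 1: x² = 180·1² + 1 = 181, not a perfect square
y = 2: x² = 180·2² + 1 = 721, not a perfect square
y = 3: x² = 180·3² + 1 = 1621, not a perfect square
... continuing the search (or via continued fractions) ...
y = 12: x² = 180·12² + 1 = 25921, x = 161 ✓

Verify: 161² - 180·12² = 25921 - 25920 = 1 ✓

x = 161, y = 12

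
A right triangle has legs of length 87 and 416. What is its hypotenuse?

c² = a² + b² = 87² + 416² = 7569 + 173056 = 180625
c = 425

425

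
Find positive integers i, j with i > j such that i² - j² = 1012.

Factor: i² - j² = (i+j)(i-j) = 1012.
We need two factors of 1012 with the same parity.
Use i+j = 506 and i-j = 2 (product 506·2 = 1012).
Adding: 2i = 508, so i = 254.
Subtracting: 2j = 504, so j = 252.
Check: 254² - 252² = 64516 - 63504 = 1012 ✓

i = 254, j = 252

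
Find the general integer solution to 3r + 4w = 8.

Step 1: Compute gcd(3, 4) = 1.
Since 1 divides 8, solutions exist.

Step 2: Find a particular solution using extended Euclidean algorithm.
We get r₀ = -8, w₀ = 8.
Check: 3*-8 + 4*8 = 8 = 8 ✓

Step 3: Write the general solution.
r = -8 + (4/1)t = -8 + 4t
w = 8 - (3/1)t = 8 - 3t
for any integer t.

r = -8 + 4t, w = 8 - 3t for integer t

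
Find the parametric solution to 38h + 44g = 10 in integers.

Step 1: Compute gcd(38, 44) = 2.
Since 2 divides 10, solutions exist.

Step 2: Find a particular solution using extended Euclidean algorithm.
We get h₀ = 35, g₀ = -30.
Check: 38*35 + 44*-30 = 10 = 10 ✓

Step 3: Write the general solution.
h = 35 + (44/2)t = 35 + 22t
g = -30 - (38/2)t = -30 - 19t
for any integer t.

h = 35 + 22t, g = -30 - 19t for integer t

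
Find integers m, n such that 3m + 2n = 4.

Step 1: Check solvability.
gcd(3, 2) = 1
Since 1 divides 4, solutions exist.

Step 2: Apply extended Euclidean algorithm to find gcd.
We find integers such that 3*x0 + 2*y0 = 1

Step 3: Scale the particular solution.
Multiply by 4/1 = 4:
m = 4, n = -4

Step 4: Verify.
3*(4) + 2*(-4) = 4 = 4 ✓

m = 4, n = -4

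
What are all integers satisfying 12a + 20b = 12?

Step 1: Compute gcd(12, 20) = 4.
Since 4 divides 12, solutions exist.

Step 2: Find a particular solution using extended Euclidean algorithm.
We get a₀ = 6, b₀ = -3.
Check: 12*6 + 20*-3 = 12 = 12 ✓

Step 3: Write the general solution.
a = 6 + (20/4)t = 6 + 5t
b = -3 - (12/4)t = -3 - 3t
for any integer t.

a = 6 + 5t, b = -3 - 3t for integer t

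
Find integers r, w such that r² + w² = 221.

We need to find integers r, w > 0 such that r² + w² = 221.
Trying r = 5: w² = 221 - 5² = 221 - 25 = 196
w = 14
Check: 5² + 14² = 25 + 196 = 221 ✓

221 = 5² + 14²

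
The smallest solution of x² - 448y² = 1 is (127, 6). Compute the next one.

Solutions to x² - Dy² = 1 are generated by powers of (x₀ + y₀√D).
The next solution satisfies x₁ + y₁√448 = (x₀ + y₀√448)², giving:
x₁ = x₀² + 448y₀² = 127² + 448·6² = 16129 + 16128 = 32257
y₁ = 2x₀y₀ = 2·127·6 = 1524

Verify: 32257² - 448·1524² = 1040514049 - 1040514048 = 1 ✓

x = 32257, y = 1524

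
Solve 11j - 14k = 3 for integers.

Step 1: Check solvability.
gcd(11, 14) = 1
Since 1 divides 3, solutions exist.

Step 2: Apply extended Euclidean algorithm to find gcd.
We find integers such that 11*x0 + 14*y0 = 1

Step 3: Scale the particular solution.
Multiply by 3/1 = 3:
j = -15, k = -12

Step 4: Verify.
11*(-15) - 14*(-12) = 3 = 3 ✓

j = -15, k = -12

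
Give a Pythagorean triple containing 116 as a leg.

We need the other leg and hypotenuse such that 116² + x² = c².
Take x = 837, c = 845: 116² + 837² = 13456 + 700569 = 714025 = 845² ✓
Triple: (837, 116, 845)

(837, 116, 845)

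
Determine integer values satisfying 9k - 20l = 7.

Step 1: Check solvability.
gcd(9, 20) = 1
Since 1 divides 7, solutions exist.

Step 2: Apply extended Euclidean algorithm to find gcd.
We find integers such that 9*x0 + 20*y0 = 1

Step 3: Scale the particular solution.
Multiply by 7/1 = 7:
k = 63, l = 28

Step 4: Verify.
9*(63) - 20*(28) = 7 = 7 ✓

k = 63, l = 28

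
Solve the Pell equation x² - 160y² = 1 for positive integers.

We seek the smallest positive integers (x, y) with x² - 160y² = 1, i.e., x² = 160y² + 1.
Try successive y values:
y = 1: x² = 160·1² + 1 = 161, not a perfect square
y = 2: x² = 160·2² + 1 = 641, not a perfect square
y = 3: x² = 160·3² + 1 = 1441, not a perfect square
... continuing the search (or via continued fractions) ...
y = 57: x² = 160·57² + 1 = 519841, x = 721 ✓

Verify: 721² - 160·57² = 519841 - 519840 = 1 ✓

x = 721, y = 57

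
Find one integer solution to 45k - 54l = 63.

Step 1: Check solvability.
gcd(45, 54) = 9
Since 9 divides 63, solutions exist.

Step 2: Apply extended Euclidean algorithm to find gcd.
We find integers such that 45*x0 + 54*y0 = 9

Step 3: Scale the particular solution.
Multiply by 63/9 = 7:
k = -7, l = -7

Step 4: Verify.
45*(-7) - 54*(-7) = 63 = 63 ✓

k = -7, l = -7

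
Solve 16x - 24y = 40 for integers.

Step 1: Check solvability.
gcd(16, 24) = 8
Since 8 divides 40, solutions exist.

Step 2: Apply extended Euclidean algorithm to find gcd.
We find integers such that 16*x0 + 24*y0 = 8

Step 3: Scale the particular solution.
Multiply by 40/8 = 5:
x = -5, y = -5

Step 4: Verify.
16*(-5) - 24*(-5) = 40 = 40 ✓

x = -5, y = -5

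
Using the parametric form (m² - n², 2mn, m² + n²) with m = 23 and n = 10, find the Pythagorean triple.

a = m² - n² = 23² - 10² = 529 - 100 = 429
b = 2mn = 2·23·10 = 460
c = m² + n² = 529 + 100 = 629
Verify: 429² + 460² = 184041 + 211600 = 395641 = 629² ✓

(429, 460, 629)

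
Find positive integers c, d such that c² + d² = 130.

Search for c with 130 - c² a perfect square.
c = 3: 130 - 3² = 130 - 9 = 121 = 11² ✓
So c = 3, d = 11.

c = 3, d = 11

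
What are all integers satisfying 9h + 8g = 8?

Step 1: Compute gcd(9, 8) = 1.
Since 1 divides 8, solutions exist.

Step 2: Find a particular solution using extended Euclidean algorithm.
We get h₀ = 8, g₀ = -8.
Check: 9*8 + 8*-8 = 8 = 8 ✓

Step 3: Write the general solution.
h = 8 + (8/1)t = 8 + 8t
g = -8 - (9/1)t = -8 - 9t
for any integer t.

h = 8 + 8t, g = -8 - 9t for integer t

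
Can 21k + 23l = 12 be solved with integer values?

Step 1: Compute gcd(21, 23).
gcd(21, 23) = 1

Step 2: Check divisibility.
Does 1 divide 12? 12 = 1 x 12, so yes.

By the theorem on linear Diophantine equations, 21k + 23l = 12 has integer solutions if and only if gcd(21, 23) divides 12. Since 1 | 12, solutions exist.

Yes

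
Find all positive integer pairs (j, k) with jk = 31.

The positive divisors of 31 are: 1, 31.
Each divisor d gives the pair (d, 31/d):
(1, 31), (31, 1)

(1, 31), (31, 1)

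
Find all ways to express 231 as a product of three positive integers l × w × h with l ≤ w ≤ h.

Iterate l from 1 to ⌊231^(1/3)⌋. For each l dividing 231, iterate w ≥ l with w dividing 231/l, and set h = 231/(l·w).
Triples found (5): (1×1×231), (1×3×77), (1×7×33), (1×11×21), (3×7×11)

(1×1×231), (1×3×77), (1×7×33), (1×11×21), (3×7×11)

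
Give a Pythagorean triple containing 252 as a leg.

We need the other leg and hypotenuse such that 252² + x² = c².
Take x = 2261, c = 2275: 252² + 2261² = 63504 + 5112121 = 5175625 = 2275² ✓
Triple: (2261, 252, 2275)

(2261, 252, 2275)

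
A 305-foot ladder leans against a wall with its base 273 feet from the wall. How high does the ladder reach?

The ladder, wall, and ground form a right triangle with hypotenuse 305 and one leg 273.
By the Pythagorean theorem: h² = 305² - 273² = 93025 - 74529 = 18496
h = √18496 = 136 feet

136 feet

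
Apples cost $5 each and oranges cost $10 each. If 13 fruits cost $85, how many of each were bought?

Let a = apples, o = oranges.
a + o = 13
5a + 10o = 85
Substitute o = 13 - a:
5a + 10(13 - a) = 85
(5 - 10)a = 85 - 130
-5a = -45
a = 9, o = 13 - 9 = 4

Apples: 9, Oranges: 4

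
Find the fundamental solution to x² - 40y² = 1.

We seek the smallest positive integers (x, y) with x² - 40y² = 1, i.e., x² = 40y² + 1.
Try successive y values:
y = 1: x² = 40·1² + 1 = 41, not a perfect square
y = 2: x² = 40·2² + 1 = 161, not a perfect square
y = 3: x² = 40·3² + 1 = 361, x = 19 ✓

Verify: 19² - 40·3² = 361 - 360 = 1 ✓

x = 19, y = 3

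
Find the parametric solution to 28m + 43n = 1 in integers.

Step 1: Compute gcd(28, 43) = 1.
Since 1 divides 1, solutions exist.

Step 2: Find a particular solution using extended Euclidean algorithm.
We get m₀ = 20, n₀ = -13.
Check: 28*20 + 43*-13 = 1 = 1 ✓

Step 3: Write the general solution.
m = 20 + (43/1)t = 20 + 43t
n = -13 - (28/1)t = -13 - 28t
for any integer t.

m = 20 + 43t, n = -13 - 28t for integer t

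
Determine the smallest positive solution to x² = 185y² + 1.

We seek the smallest positive integers (x, y) with x² - 185y² = 1, i.e., x² = 185y² + 1.
Try successive y values:
y = 1: x² = 185·1² + 1 = 186, not a perfect square
y = 2: x² = 185·2² + 1 = 741, not a perfect square
y = 3: x² = 185·3² + 1 = 1666, not a perfect square
... continuing the search (or via continued fractions) ...
y = 680: x² = 185·680² + 1 = 85544001, x = 9249 ✓

Verify: 9249² - 185·680² = 85544001 - 85544000 = 1 ✓

x = 9249, y = 680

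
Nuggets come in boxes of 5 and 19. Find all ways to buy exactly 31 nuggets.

We need non-negative integers (x, y) with 5x + 19y = 31.
For each x in 0..6, check if 31 - 5x is a non-negative multiple of 19.
No x yields an integer y ≥ 0.

No solution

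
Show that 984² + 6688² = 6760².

Compute a² + b² = 984² + 6688² = 968256 + 44729344 = 45697600
Compute c² = 6760² = 45697600
Since 45697600 = 45697600, confirmed.

Yes, it is a Pythagorean triple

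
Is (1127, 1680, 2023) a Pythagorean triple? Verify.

Compute a² + b² = 1127² + 1680² = 1270129 + 2822400 = 4092529
Compute c² = 2023² = 4092529
Since 4092529 = 4092529, confirmed.

Yes, it is a Pythagorean triple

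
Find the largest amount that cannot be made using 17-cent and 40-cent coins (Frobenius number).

For two coprime denominations a and b, the Frobenius number (largest value not representable as a non-negative combination) is ab - a - b.
Here gcd(17, 40) = 1, so they are coprime.
F(17, 40) = 17·40 - 17 - 40 = 680 - 57 = 623

623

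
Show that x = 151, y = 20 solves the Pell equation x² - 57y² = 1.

Compute x² = 151² = 22801
Compute 57y² = 57·20² = 57·400 = 22800
x² - 57y² = 22801 - 22800 = 1
Since this equals 1, (151, 20) is a solution.

Yes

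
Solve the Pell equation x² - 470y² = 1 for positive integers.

We seek the smallest positive integers (x, y) with x² - 470y² = 1, i.e., x² = 470y² + 1.
Try successive y values:
y = 1: x² = 470·1² + 1 = 471, not a perfect square
y = 2: x² = 470·2² + 1 = 1881, not a perfect square
y = 3: x² = 470·3² + 1 = 4231, not a perfect square
... continuing the search (or via continued fractions) ...
y = 78: x² = 470·78² + 1 = 2859481, x = 1691 ✓

Verify: 1691² - 470·78² = 2859481 - 2859480 = 1 ✓

x = 1691, y = 78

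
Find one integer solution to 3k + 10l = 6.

Step 1: Check solvability.
gcd(3, 10) = 1
Since 1 divides 6, solutions exist.

Step 2: Apply extended Euclidean algorithm to find gcd.
We find integers such that 3*x0 + 10*y0 = 1

Step 3: Scale the particular solution.
Multiply by 6/1 = 6:
k = -18, l = 6

Step 4: Verify.
3*(-18) + 10*(6) = 6 = 6 ✓

k = -18, l = 6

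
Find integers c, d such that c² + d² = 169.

We need to find integers c, d > 0 such that c² + d² = 169.
Trying c = 5: d² = 169 - 5² = 169 - 25 = 144
d = 12
Check: 5² + 12² = 25 + 144 = 169 ✓

169 = 5² + 12²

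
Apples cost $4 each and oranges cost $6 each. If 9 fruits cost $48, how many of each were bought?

Let a = apples, o = oranges.
a + o = 9
4a + 6o = 48
Substitute o = 9 - a:
4a + 6(9 - a) = 48
(4 - 6)a = 48 - 54
-2a = -6
a = 3, o = 9 - 3 = 6

Apples: 3, Oranges: 6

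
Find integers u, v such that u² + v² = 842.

We need to find integers u, v > 0 such that u² + v² = 842.
Trying u = 1: v² = 842 - 1² = 842 - 1 = 841
v = 29
Check: 1² + 29² = 1 + 841 = 842 ✓

842 = 1² + 29²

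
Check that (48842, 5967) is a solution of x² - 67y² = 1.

Compute x² = 48842² = 2385540964
Compute 67y² = 67·5967² = 67·35605089 = 2385540963
x² - 67y² = 2385540964 - 2385540963 = 1
Since this equals 1, (48842, 5967) is a solution.

Yes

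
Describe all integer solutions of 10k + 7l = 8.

Step 1: Compute gcd(10, 7) = 1.
Since 1 divides 8, solutions exist.

Step 2: Find a particular solution using extended Euclidean algorithm.
We get k₀ = -16, l₀ = 24.
Check: 10*-16 + 7*24 = 8 = 8 ✓

Step 3: Write the general solution.
k = -16 + (7/1)t = -16 + 7t
l = 24 - (10/1)t = 24 - 10t
for any integer t.

k = -16 + 7t, l = 24 - 10t for integer t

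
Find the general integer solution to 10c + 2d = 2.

Step 1: Compute gcd(10, 2) = 2.
Since 2 divides 2, solutions exist.

Step 2: Find a particular solution using extended Euclidean algorithm.
We get c₀ = 0, d₀ = 1.
Check: 10*0 + 2*1 = 2 = 2 ✓

Step 3: Write the general solution.
c = 0 + (2/2)t = 0 + 1t
d = 1 - (10/2)t = 1 - 5t
for any integer t.

c = 0 + 1t, d = 1 - 5t for integer t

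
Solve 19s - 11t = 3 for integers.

Step 1: Check solvability.
gcd(19, 11) = 1
Since 1 divides 3, solutions exist.

Step 2: Apply extended Euclidean algorithm to find gcd.
We find integers such that 19*x0 + 11*y0 = 1

Step 3: Scale the particular solution.
Multiply by 3/1 = 3:
s = -12, t = -21

Step 4: Verify.
19*(-12) - 11*(-21) = 3 = 3 ✓

s = -12, t = -21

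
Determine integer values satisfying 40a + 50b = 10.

Step 1: Check solvability.
gcd(40, 50) = 10
Since 10 divides 10, solutions exist.

Step 2: Apply extended Euclidean algorithm to find gcd.
We find integers such that 40*x0 + 50*y0 = 10

Step 3: Scale the particular solution.
Multiply by 10/10 = 1:
a = -1, b = 1

Step 4: Verify.
40*(-1) + 50*(1) = 10 = 10 ✓

a = -1, b = 1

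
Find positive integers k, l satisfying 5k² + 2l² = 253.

Try small values of k and check whether (253 - 5k²)/2 is a perfect square.
k = 5: 5·5² = 125, so 2l² = 253 - 125 = 128, giving l² = 64, l = 8.
Check: 5·5² + 2·8² = 125 + 128 = 253 ✓

k = 5, l = 8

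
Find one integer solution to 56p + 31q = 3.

Step 1: Check solvability.
gcd(56, 31) = 1
Since 1 divides 3, solutions exist.

Step 2: Apply extended Euclidean algorithm to find gcd.
We find integers such that 56*x0 + 31*y0 = 1

Step 3: Scale the particular solution.
Multiply by 3/1 = 3:
p = 15, q = -27

Step 4: Verify.
56*(15) + 31*(-27) = 3 = 3 ✓

p = 15, q = -27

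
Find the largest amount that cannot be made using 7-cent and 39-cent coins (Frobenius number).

For two coprime denominations a and b, the Frobenius number (largest value not representable as a non-negative combination) is ab - a - b.
Here gcd(7, 39) = 1, so they are coprime.
F(7, 39) = 7·39 - 7 - 39 = 273 - 46 = 227

227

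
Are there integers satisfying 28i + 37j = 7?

Step 1: Compute gcd(28, 37).
gcd(28, 37) = 1

Step 2: Check divisibility.
Does 1 divide 7? 7 = 1 x 7, so yes.

By the theorem on linear Diophantine equations, 28i + 37j = 7 has integer solutions if and only if gcd(28, 37) divides 7. Since 1 | 7, solutions exist.

Yes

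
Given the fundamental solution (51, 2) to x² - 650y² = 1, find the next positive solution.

Solutions to x² - Dy² = 1 are generated by powers of (x₀ + y₀√D).
The next solution satisfies x₁ + y₁√650 = (x₀ + y₀√650)², giving:
x₁ = x₀² + 650y₀² = 51² + 650·2² = 2601 + 2600 = 5201
y₁ = 2x₀y₀ = 2·51·2 = 204

Verify: 5201² - 650·204² = 27050401 - 27050400 = 1 ✓

x = 5201, y = 204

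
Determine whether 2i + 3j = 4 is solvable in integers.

Step 1: Compute gcd(2, 3).
gcd(2, 3) = 1

Step 2: Check divisibility.
Does 1 divide 4? 4 = 1 x 4, so yes.

By the theorem on linear Diophantine equations, 2i + 3j = 4 has integer solutions if and only if gcd(2, 3) divides 4. Since 1 | 4, solutions exist.

Yes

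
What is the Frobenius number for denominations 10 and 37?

For two coprime denominations a and b, the Frobenius number (largest value not representable as a non-negative combination) is ab - a - b.
Here gcd(10, 37) = 1, so they are coprime.
F(10, 37) = 10·37 - 10 - 37 = 370 - 47 = 323

323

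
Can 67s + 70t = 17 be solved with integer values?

Step 1: Compute gcd(67, 70).
gcd(67, 70) = 1

Step 2: Check divisibility.
Does 1 divide 17? 17 = 1 x 17, so yes.

By the theorem on linear Diophantine equations, 67s + 70t = 17 has integer solutions if and only if gcd(67, 70) divides 17. Since 1 | 17, solutions exist.

Yes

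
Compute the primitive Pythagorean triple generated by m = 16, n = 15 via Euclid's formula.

a = m² - n² = 16² - 15² = 256 - 225 = 31
b = 2mn = 2·16·15 = 480
c = m² + n² = 256 + 225 = 481
Verify: 31² + 480² = 961 + 230400 = 231361 = 481² ✓

(31, 480, 481)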